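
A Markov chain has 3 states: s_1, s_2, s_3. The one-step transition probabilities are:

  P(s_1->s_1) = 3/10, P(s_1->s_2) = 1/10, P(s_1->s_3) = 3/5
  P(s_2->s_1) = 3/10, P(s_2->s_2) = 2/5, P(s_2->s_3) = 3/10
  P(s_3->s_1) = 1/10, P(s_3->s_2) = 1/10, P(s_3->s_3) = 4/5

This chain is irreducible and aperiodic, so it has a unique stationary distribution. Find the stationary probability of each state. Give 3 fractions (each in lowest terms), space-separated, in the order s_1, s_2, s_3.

Answer: 9/56 1/7 39/56

Derivation:
The stationary distribution satisfies pi = pi * P, i.e.:
  pi_s_1 = 3/10*pi_s_1 + 3/10*pi_s_2 + 1/10*pi_s_3
  pi_s_2 = 1/10*pi_s_1 + 2/5*pi_s_2 + 1/10*pi_s_3
  pi_s_3 = 3/5*pi_s_1 + 3/10*pi_s_2 + 4/5*pi_s_3
with normalization: pi_s_1 + pi_s_2 + pi_s_3 = 1.

Using the first 2 balance equations plus normalization, the linear system A*pi = b is:
  [-7/10, 3/10, 1/10] . pi = 0
  [1/10, -3/5, 1/10] . pi = 0
  [1, 1, 1] . pi = 1

Solving yields:
  pi_s_1 = 9/56
  pi_s_2 = 1/7
  pi_s_3 = 39/56

Verification (pi * P):
  9/56*3/10 + 1/7*3/10 + 39/56*1/10 = 9/56 = pi_s_1  (ok)
  9/56*1/10 + 1/7*2/5 + 39/56*1/10 = 1/7 = pi_s_2  (ok)
  9/56*3/5 + 1/7*3/10 + 39/56*4/5 = 39/56 = pi_s_3  (ok)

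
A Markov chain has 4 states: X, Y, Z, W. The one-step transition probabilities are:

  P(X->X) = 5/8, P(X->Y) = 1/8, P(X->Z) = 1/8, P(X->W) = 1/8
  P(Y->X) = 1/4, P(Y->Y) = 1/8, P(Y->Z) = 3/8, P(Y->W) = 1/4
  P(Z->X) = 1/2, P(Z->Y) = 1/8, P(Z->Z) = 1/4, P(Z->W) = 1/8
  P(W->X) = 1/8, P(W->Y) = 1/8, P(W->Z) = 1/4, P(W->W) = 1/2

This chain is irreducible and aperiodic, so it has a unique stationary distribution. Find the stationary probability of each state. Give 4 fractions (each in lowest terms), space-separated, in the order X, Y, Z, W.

The stationary distribution satisfies pi = pi * P, i.e.:
  pi_X = 5/8*pi_X + 1/4*pi_Y + 1/2*pi_Z + 1/8*pi_W
  pi_Y = 1/8*pi_X + 1/8*pi_Y + 1/8*pi_Z + 1/8*pi_W
  pi_Z = 1/8*pi_X + 3/8*pi_Y + 1/4*pi_Z + 1/4*pi_W
  pi_W = 1/8*pi_X + 1/4*pi_Y + 1/8*pi_Z + 1/2*pi_W
with normalization: pi_X + pi_Y + pi_Z + pi_W = 1.

Using the first 3 balance equations plus normalization, the linear system A*pi = b is:
  [-3/8, 1/4, 1/2, 1/8] . pi = 0
  [1/8, -7/8, 1/8, 1/8] . pi = 0
  [1/8, 3/8, -3/4, 1/4] . pi = 0
  [1, 1, 1, 1] . pi = 1

Solving yields:
  pi_X = 123/280
  pi_Y = 1/8
  pi_Z = 59/280
  pi_W = 9/40

Verification (pi * P):
  123/280*5/8 + 1/8*1/4 + 59/280*1/2 + 9/40*1/8 = 123/280 = pi_X  (ok)
  123/280*1/8 + 1/8*1/8 + 59/280*1/8 + 9/40*1/8 = 1/8 = pi_Y  (ok)
  123/280*1/8 + 1/8*3/8 + 59/280*1/4 + 9/40*1/4 = 59/280 = pi_Z  (ok)
  123/280*1/8 + 1/8*1/4 + 59/280*1/8 + 9/40*1/2 = 9/40 = pi_W  (ok)

Answer: 123/280 1/8 59/280 9/40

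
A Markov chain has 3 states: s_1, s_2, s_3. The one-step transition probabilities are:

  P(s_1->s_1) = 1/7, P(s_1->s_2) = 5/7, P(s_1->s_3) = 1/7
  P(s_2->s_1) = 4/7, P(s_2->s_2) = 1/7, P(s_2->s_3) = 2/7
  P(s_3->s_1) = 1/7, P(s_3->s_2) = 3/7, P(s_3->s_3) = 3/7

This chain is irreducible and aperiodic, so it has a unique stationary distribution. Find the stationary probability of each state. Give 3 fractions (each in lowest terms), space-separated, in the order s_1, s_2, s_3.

The stationary distribution satisfies pi = pi * P, i.e.:
  pi_s_1 = 1/7*pi_s_1 + 4/7*pi_s_2 + 1/7*pi_s_3
  pi_s_2 = 5/7*pi_s_1 + 1/7*pi_s_2 + 3/7*pi_s_3
  pi_s_3 = 1/7*pi_s_1 + 2/7*pi_s_2 + 3/7*pi_s_3
with normalization: pi_s_1 + pi_s_2 + pi_s_3 = 1.

Using the first 2 balance equations plus normalization, the linear system A*pi = b is:
  [-6/7, 4/7, 1/7] . pi = 0
  [5/7, -6/7, 3/7] . pi = 0
  [1, 1, 1] . pi = 1

Solving yields:
  pi_s_1 = 6/19
  pi_s_2 = 23/57
  pi_s_3 = 16/57

Verification (pi * P):
  6/19*1/7 + 23/57*4/7 + 16/57*1/7 = 6/19 = pi_s_1  (ok)
  6/19*5/7 + 23/57*1/7 + 16/57*3/7 = 23/57 = pi_s_2  (ok)
  6/19*1/7 + 23/57*2/7 + 16/57*3/7 = 16/57 = pi_s_3  (ok)

Answer: 6/19 23/57 16/57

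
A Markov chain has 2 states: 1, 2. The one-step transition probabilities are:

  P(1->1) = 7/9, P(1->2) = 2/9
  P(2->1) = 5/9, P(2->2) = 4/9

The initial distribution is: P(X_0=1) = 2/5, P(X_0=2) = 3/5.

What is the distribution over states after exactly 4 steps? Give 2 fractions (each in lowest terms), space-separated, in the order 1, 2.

Answer: 23407/32805 9398/32805

Derivation:
Propagating the distribution step by step (d_{t+1} = d_t * P):
d_0 = (1=2/5, 2=3/5)
  d_1[1] = 2/5*7/9 + 3/5*5/9 = 29/45
  d_1[2] = 2/5*2/9 + 3/5*4/9 = 16/45
d_1 = (1=29/45, 2=16/45)
  d_2[1] = 29/45*7/9 + 16/45*5/9 = 283/405
  d_2[2] = 29/45*2/9 + 16/45*4/9 = 122/405
d_2 = (1=283/405, 2=122/405)
  d_3[1] = 283/405*7/9 + 122/405*5/9 = 2591/3645
  d_3[2] = 283/405*2/9 + 122/405*4/9 = 1054/3645
d_3 = (1=2591/3645, 2=1054/3645)
  d_4[1] = 2591/3645*7/9 + 1054/3645*5/9 = 23407/32805
  d_4[2] = 2591/3645*2/9 + 1054/3645*4/9 = 9398/32805
d_4 = (1=23407/32805, 2=9398/32805)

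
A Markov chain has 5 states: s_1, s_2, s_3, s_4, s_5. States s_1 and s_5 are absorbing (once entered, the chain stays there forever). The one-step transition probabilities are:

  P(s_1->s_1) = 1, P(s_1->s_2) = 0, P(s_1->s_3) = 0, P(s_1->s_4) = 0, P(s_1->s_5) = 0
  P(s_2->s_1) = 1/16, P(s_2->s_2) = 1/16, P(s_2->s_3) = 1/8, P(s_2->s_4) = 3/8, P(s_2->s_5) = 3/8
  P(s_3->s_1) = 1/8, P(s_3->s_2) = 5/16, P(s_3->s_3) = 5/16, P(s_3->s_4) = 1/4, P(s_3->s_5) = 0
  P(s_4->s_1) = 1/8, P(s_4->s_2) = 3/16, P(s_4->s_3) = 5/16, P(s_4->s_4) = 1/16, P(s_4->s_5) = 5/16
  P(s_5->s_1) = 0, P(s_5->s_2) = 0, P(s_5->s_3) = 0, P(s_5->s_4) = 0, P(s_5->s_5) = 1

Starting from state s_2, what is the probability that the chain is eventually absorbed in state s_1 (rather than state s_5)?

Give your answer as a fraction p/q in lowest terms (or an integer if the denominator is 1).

Let a_i = P(absorbed in s_1 | start in state i).
Boundary conditions: a_s_1 = 1, a_s_5 = 0.
For each transient state i, a_i = sum_j P(i->j) * a_j:
  a_s_2 = 1/16*a_s_1 + 1/16*a_s_2 + 1/8*a_s_3 + 3/8*a_s_4 + 3/8*a_s_5
  a_s_3 = 1/8*a_s_1 + 5/16*a_s_2 + 5/16*a_s_3 + 1/4*a_s_4 + 0*a_s_5
  a_s_4 = 1/8*a_s_1 + 3/16*a_s_2 + 5/16*a_s_3 + 1/16*a_s_4 + 5/16*a_s_5

Substituting a_s_1 = 1 and a_s_5 = 0, rearrange to (I - Q) a = r where r[i] = P(i -> s_1):
  [15/16, -1/8, -3/8] . (a_s_2, a_s_3, a_s_4) = 1/16
  [-5/16, 11/16, -1/4] . (a_s_2, a_s_3, a_s_4) = 1/8
  [-3/16, -5/16, 15/16] . (a_s_2, a_s_3, a_s_4) = 1/8

Solving yields:
  a_s_2 = 413/1653
  a_s_3 = 227/551
  a_s_4 = 530/1653

Starting state is s_2, so the absorption probability is a_s_2 = 413/1653.

Answer: 413/1653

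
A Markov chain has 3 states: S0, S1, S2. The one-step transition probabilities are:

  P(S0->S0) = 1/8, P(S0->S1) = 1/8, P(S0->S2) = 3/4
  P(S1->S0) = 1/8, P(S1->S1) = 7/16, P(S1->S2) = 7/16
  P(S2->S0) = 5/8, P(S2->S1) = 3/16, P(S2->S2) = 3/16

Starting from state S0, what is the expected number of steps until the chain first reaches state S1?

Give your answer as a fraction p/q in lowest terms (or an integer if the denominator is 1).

Let h_i = expected steps to first reach S1 from state i.
Boundary: h_S1 = 0.
First-step equations for the other states:
  h_S0 = 1 + 1/8*h_S0 + 1/8*h_S1 + 3/4*h_S2
  h_S2 = 1 + 5/8*h_S0 + 3/16*h_S1 + 3/16*h_S2

Substituting h_S1 = 0 and rearranging gives the linear system (I - Q) h = 1:
  [7/8, -3/4] . (h_S0, h_S2) = 1
  [-5/8, 13/16] . (h_S0, h_S2) = 1

Solving yields:
  h_S0 = 200/31
  h_S2 = 192/31

Starting state is S0, so the expected hitting time is h_S0 = 200/31.

Answer: 200/31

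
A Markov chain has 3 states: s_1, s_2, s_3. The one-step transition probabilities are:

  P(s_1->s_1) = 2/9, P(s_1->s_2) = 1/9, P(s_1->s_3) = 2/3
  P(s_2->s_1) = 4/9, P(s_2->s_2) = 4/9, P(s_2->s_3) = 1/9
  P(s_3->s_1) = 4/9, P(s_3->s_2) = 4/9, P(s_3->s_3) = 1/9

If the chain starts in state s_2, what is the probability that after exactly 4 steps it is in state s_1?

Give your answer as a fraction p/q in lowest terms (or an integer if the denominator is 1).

Answer: 2380/6561

Derivation:
Computing P^4 by repeated multiplication:
P^1 =
  s_1: [2/9, 1/9, 2/3]
  s_2: [4/9, 4/9, 1/9]
  s_3: [4/9, 4/9, 1/9]
P^2 =
  s_1: [32/81, 10/27, 19/81]
  s_2: [28/81, 8/27, 29/81]
  s_3: [28/81, 8/27, 29/81]
P^3 =
  s_1: [260/729, 76/243, 241/729]
  s_2: [268/729, 80/243, 221/729]
  s_3: [268/729, 80/243, 221/729]
P^4 =
  s_1: [2396/6561, 712/2187, 2029/6561]
  s_2: [2380/6561, 704/2187, 2069/6561]
  s_3: [2380/6561, 704/2187, 2069/6561]

(P^4)[s_2 -> s_1] = 2380/6561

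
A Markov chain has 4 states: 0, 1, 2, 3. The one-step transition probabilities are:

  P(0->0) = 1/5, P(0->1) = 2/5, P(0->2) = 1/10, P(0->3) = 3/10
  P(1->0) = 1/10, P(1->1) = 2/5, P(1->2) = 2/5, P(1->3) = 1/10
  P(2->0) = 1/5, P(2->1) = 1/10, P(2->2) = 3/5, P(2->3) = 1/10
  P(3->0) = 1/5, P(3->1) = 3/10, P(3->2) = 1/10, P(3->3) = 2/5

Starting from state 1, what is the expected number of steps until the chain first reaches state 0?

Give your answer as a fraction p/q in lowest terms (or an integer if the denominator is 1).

Let h_i = expected steps to first reach 0 from state i.
Boundary: h_0 = 0.
First-step equations for the other states:
  h_1 = 1 + 1/10*h_0 + 2/5*h_1 + 2/5*h_2 + 1/10*h_3
  h_2 = 1 + 1/5*h_0 + 1/10*h_1 + 3/5*h_2 + 1/10*h_3
  h_3 = 1 + 1/5*h_0 + 3/10*h_1 + 1/10*h_2 + 2/5*h_3

Substituting h_0 = 0 and rearranging gives the linear system (I - Q) h = 1:
  [3/5, -2/5, -1/10] . (h_1, h_2, h_3) = 1
  [-1/10, 2/5, -1/10] . (h_1, h_2, h_3) = 1
  [-3/10, -1/10, 3/5] . (h_1, h_2, h_3) = 1

Solving yields:
  h_1 = 560/89
  h_2 = 490/89
  h_3 = 510/89

Starting state is 1, so the expected hitting time is h_1 = 560/89.

Answer: 560/89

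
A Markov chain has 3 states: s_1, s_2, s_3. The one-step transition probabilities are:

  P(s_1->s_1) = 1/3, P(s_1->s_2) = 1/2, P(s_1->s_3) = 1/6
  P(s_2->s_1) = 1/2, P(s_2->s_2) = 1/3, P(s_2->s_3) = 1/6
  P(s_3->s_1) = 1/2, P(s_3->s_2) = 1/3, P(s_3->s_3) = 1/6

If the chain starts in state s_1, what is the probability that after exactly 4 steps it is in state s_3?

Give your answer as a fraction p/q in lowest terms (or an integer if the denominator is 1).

Computing P^4 by repeated multiplication:
P^1 =
  s_1: [1/3, 1/2, 1/6]
  s_2: [1/2, 1/3, 1/6]
  s_3: [1/2, 1/3, 1/6]
P^2 =
  s_1: [4/9, 7/18, 1/6]
  s_2: [5/12, 5/12, 1/6]
  s_3: [5/12, 5/12, 1/6]
P^3 =
  s_1: [23/54, 11/27, 1/6]
  s_2: [31/72, 29/72, 1/6]
  s_3: [31/72, 29/72, 1/6]
P^4 =
  s_1: [139/324, 131/324, 1/6]
  s_2: [185/432, 175/432, 1/6]
  s_3: [185/432, 175/432, 1/6]

(P^4)[s_1 -> s_3] = 1/6

Answer: 1/6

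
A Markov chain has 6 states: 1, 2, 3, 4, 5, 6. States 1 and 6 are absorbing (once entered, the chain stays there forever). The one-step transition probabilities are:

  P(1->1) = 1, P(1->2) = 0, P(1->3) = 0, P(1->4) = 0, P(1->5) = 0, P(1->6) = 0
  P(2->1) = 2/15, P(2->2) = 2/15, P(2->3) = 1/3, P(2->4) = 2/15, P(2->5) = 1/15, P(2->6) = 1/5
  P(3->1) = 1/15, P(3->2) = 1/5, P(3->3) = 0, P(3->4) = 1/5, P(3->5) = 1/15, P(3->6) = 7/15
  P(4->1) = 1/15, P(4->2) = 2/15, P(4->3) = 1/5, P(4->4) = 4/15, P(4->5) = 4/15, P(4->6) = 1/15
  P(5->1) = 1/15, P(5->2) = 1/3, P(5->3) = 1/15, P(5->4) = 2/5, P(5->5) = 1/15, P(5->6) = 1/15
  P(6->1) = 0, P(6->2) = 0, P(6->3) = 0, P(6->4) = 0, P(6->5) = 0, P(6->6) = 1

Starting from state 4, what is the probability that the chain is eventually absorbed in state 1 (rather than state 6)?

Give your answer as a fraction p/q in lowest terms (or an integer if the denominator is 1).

Answer: 5779/17379

Derivation:
Let a_i = P(absorbed in 1 | start in state i).
Boundary conditions: a_1 = 1, a_6 = 0.
For each transient state i, a_i = sum_j P(i->j) * a_j:
  a_2 = 2/15*a_1 + 2/15*a_2 + 1/3*a_3 + 2/15*a_4 + 1/15*a_5 + 1/5*a_6
  a_3 = 1/15*a_1 + 1/5*a_2 + 0*a_3 + 1/5*a_4 + 1/15*a_5 + 7/15*a_6
  a_4 = 1/15*a_1 + 2/15*a_2 + 1/5*a_3 + 4/15*a_4 + 4/15*a_5 + 1/15*a_6
  a_5 = 1/15*a_1 + 1/3*a_2 + 1/15*a_3 + 2/5*a_4 + 1/15*a_5 + 1/15*a_6

Substituting a_1 = 1 and a_6 = 0, rearrange to (I - Q) a = r where r[i] = P(i -> 1):
  [13/15, -1/3, -2/15, -1/15] . (a_2, a_3, a_4, a_5) = 2/15
  [-1/5, 1, -1/5, -1/15] . (a_2, a_3, a_4, a_5) = 1/15
  [-2/15, -1/5, 11/15, -4/15] . (a_2, a_3, a_4, a_5) = 1/15
  [-1/3, -1/15, -2/5, 14/15] . (a_2, a_3, a_4, a_5) = 1/15

Solving yields:
  a_2 = 5485/17379
  a_3 = 3808/17379
  a_4 = 5779/17379
  a_5 = 661/1931

Starting state is 4, so the absorption probability is a_4 = 5779/17379.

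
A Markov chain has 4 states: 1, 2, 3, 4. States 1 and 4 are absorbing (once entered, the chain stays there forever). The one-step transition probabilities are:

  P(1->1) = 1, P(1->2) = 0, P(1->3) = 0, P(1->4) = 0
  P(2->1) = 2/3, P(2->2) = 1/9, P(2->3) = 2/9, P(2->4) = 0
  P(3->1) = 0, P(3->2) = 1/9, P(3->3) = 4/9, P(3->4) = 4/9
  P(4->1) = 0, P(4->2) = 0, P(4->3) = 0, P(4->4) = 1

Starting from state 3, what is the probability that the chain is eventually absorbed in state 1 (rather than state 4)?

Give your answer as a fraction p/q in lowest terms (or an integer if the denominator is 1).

Answer: 3/19

Derivation:
Let a_i = P(absorbed in 1 | start in state i).
Boundary conditions: a_1 = 1, a_4 = 0.
For each transient state i, a_i = sum_j P(i->j) * a_j:
  a_2 = 2/3*a_1 + 1/9*a_2 + 2/9*a_3 + 0*a_4
  a_3 = 0*a_1 + 1/9*a_2 + 4/9*a_3 + 4/9*a_4

Substituting a_1 = 1 and a_4 = 0, rearrange to (I - Q) a = r where r[i] = P(i -> 1):
  [8/9, -2/9] . (a_2, a_3) = 2/3
  [-1/9, 5/9] . (a_2, a_3) = 0

Solving yields:
  a_2 = 15/19
  a_3 = 3/19

Starting state is 3, so the absorption probability is a_3 = 3/19.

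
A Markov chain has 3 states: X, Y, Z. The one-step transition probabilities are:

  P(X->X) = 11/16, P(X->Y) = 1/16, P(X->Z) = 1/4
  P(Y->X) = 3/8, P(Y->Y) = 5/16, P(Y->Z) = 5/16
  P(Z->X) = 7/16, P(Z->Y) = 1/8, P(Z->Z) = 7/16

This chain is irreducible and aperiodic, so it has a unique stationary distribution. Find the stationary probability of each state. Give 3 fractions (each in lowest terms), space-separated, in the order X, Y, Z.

Answer: 89/155 17/155 49/155

Derivation:
The stationary distribution satisfies pi = pi * P, i.e.:
  pi_X = 11/16*pi_X + 3/8*pi_Y + 7/16*pi_Z
  pi_Y = 1/16*pi_X + 5/16*pi_Y + 1/8*pi_Z
  pi_Z = 1/4*pi_X + 5/16*pi_Y + 7/16*pi_Z
with normalization: pi_X + pi_Y + pi_Z = 1.

Using the first 2 balance equations plus normalization, the linear system A*pi = b is:
  [-5/16, 3/8, 7/16] . pi = 0
  [1/16, -11/16, 1/8] . pi = 0
  [1, 1, 1] . pi = 1

Solving yields:
  pi_X = 89/155
  pi_Y = 17/155
  pi_Z = 49/155

Verification (pi * P):
  89/155*11/16 + 17/155*3/8 + 49/155*7/16 = 89/155 = pi_X  (ok)
  89/155*1/16 + 17/155*5/16 + 49/155*1/8 = 17/155 = pi_Y  (ok)
  89/155*1/4 + 17/155*5/16 + 49/155*7/16 = 49/155 = pi_Z  (ok)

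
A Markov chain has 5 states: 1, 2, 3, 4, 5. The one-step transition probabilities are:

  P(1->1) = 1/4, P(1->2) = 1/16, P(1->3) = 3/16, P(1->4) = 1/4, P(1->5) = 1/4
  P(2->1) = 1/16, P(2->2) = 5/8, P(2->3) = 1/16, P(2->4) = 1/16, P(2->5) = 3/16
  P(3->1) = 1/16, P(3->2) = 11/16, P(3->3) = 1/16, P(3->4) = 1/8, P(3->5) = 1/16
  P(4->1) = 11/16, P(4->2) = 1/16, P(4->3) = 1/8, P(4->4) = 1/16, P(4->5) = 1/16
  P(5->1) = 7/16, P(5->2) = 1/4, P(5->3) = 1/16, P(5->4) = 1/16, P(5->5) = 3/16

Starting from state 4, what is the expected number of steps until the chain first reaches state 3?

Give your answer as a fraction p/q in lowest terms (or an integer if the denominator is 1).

Answer: 9160/1119

Derivation:
Let h_i = expected steps to first reach 3 from state i.
Boundary: h_3 = 0.
First-step equations for the other states:
  h_1 = 1 + 1/4*h_1 + 1/16*h_2 + 3/16*h_3 + 1/4*h_4 + 1/4*h_5
  h_2 = 1 + 1/16*h_1 + 5/8*h_2 + 1/16*h_3 + 1/16*h_4 + 3/16*h_5
  h_4 = 1 + 11/16*h_1 + 1/16*h_2 + 1/8*h_3 + 1/16*h_4 + 1/16*h_5
  h_5 = 1 + 7/16*h_1 + 1/4*h_2 + 1/16*h_3 + 1/16*h_4 + 3/16*h_5

Substituting h_3 = 0 and rearranging gives the linear system (I - Q) h = 1:
  [3/4, -1/16, -1/4, -1/4] . (h_1, h_2, h_4, h_5) = 1
  [-1/16, 3/8, -1/16, -3/16] . (h_1, h_2, h_4, h_5) = 1
  [-11/16, -1/16, 15/16, -1/16] . (h_1, h_2, h_4, h_5) = 1
  [-7/16, -1/4, -1/16, 13/16] . (h_1, h_2, h_4, h_5) = 1

Solving yields:
  h_1 = 8912/1119
  h_2 = 11152/1119
  h_4 = 9160/1119
  h_5 = 10312/1119

Starting state is 4, so the expected hitting time is h_4 = 9160/1119.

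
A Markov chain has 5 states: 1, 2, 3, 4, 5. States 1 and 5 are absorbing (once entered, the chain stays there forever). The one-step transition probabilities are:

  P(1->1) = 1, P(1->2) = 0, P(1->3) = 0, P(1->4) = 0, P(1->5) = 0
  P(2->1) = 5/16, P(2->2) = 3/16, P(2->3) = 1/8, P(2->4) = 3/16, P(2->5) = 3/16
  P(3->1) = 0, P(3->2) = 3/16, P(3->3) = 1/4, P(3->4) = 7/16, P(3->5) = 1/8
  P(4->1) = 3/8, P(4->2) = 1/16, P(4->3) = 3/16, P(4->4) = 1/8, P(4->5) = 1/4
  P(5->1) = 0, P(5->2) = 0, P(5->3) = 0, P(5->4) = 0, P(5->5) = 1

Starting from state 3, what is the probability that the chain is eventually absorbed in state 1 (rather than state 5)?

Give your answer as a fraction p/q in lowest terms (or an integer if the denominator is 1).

Let a_i = P(absorbed in 1 | start in state i).
Boundary conditions: a_1 = 1, a_5 = 0.
For each transient state i, a_i = sum_j P(i->j) * a_j:
  a_2 = 5/16*a_1 + 3/16*a_2 + 1/8*a_3 + 3/16*a_4 + 3/16*a_5
  a_3 = 0*a_1 + 3/16*a_2 + 1/4*a_3 + 7/16*a_4 + 1/8*a_5
  a_4 = 3/8*a_1 + 1/16*a_2 + 3/16*a_3 + 1/8*a_4 + 1/4*a_5

Substituting a_1 = 1 and a_5 = 0, rearrange to (I - Q) a = r where r[i] = P(i -> 1):
  [13/16, -1/8, -3/16] . (a_2, a_3, a_4) = 5/16
  [-3/16, 3/4, -7/16] . (a_2, a_3, a_4) = 0
  [-1/16, -3/16, 7/8] . (a_2, a_3, a_4) = 3/8

Solving yields:
  a_2 = 207/350
  a_3 = 169/350
  a_4 = 201/350

Starting state is 3, so the absorption probability is a_3 = 169/350.

Answer: 169/350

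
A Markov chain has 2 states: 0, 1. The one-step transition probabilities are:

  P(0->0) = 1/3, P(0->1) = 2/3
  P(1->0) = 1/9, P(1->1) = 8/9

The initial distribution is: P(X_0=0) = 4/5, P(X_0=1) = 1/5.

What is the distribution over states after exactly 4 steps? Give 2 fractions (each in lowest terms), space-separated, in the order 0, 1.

Answer: 4739/32805 28066/32805

Derivation:
Propagating the distribution step by step (d_{t+1} = d_t * P):
d_0 = (0=4/5, 1=1/5)
  d_1[0] = 4/5*1/3 + 1/5*1/9 = 13/45
  d_1[1] = 4/5*2/3 + 1/5*8/9 = 32/45
d_1 = (0=13/45, 1=32/45)
  d_2[0] = 13/45*1/3 + 32/45*1/9 = 71/405
  d_2[1] = 13/45*2/3 + 32/45*8/9 = 334/405
d_2 = (0=71/405, 1=334/405)
  d_3[0] = 71/405*1/3 + 334/405*1/9 = 547/3645
  d_3[1] = 71/405*2/3 + 334/405*8/9 = 3098/3645
d_3 = (0=547/3645, 1=3098/3645)
  d_4[0] = 547/3645*1/3 + 3098/3645*1/9 = 4739/32805
  d_4[1] = 547/3645*2/3 + 3098/3645*8/9 = 28066/32805
d_4 = (0=4739/32805, 1=28066/32805)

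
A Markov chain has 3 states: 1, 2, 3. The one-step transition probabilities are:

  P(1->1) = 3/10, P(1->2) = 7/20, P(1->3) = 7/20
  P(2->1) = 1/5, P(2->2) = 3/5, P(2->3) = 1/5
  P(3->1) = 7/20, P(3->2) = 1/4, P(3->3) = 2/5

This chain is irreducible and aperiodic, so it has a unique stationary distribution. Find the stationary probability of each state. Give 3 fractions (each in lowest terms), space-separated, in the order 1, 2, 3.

The stationary distribution satisfies pi = pi * P, i.e.:
  pi_1 = 3/10*pi_1 + 1/5*pi_2 + 7/20*pi_3
  pi_2 = 7/20*pi_1 + 3/5*pi_2 + 1/4*pi_3
  pi_3 = 7/20*pi_1 + 1/5*pi_2 + 2/5*pi_3
with normalization: pi_1 + pi_2 + pi_3 = 1.

Using the first 2 balance equations plus normalization, the linear system A*pi = b is:
  [-7/10, 1/5, 7/20] . pi = 0
  [7/20, -2/5, 1/4] . pi = 0
  [1, 1, 1] . pi = 1

Solving yields:
  pi_1 = 76/279
  pi_2 = 119/279
  pi_3 = 28/93

Verification (pi * P):
  76/279*3/10 + 119/279*1/5 + 28/93*7/20 = 76/279 = pi_1  (ok)
  76/279*7/20 + 119/279*3/5 + 28/93*1/4 = 119/279 = pi_2  (ok)
  76/279*7/20 + 119/279*1/5 + 28/93*2/5 = 28/93 = pi_3  (ok)

Answer: 76/279 119/279 28/93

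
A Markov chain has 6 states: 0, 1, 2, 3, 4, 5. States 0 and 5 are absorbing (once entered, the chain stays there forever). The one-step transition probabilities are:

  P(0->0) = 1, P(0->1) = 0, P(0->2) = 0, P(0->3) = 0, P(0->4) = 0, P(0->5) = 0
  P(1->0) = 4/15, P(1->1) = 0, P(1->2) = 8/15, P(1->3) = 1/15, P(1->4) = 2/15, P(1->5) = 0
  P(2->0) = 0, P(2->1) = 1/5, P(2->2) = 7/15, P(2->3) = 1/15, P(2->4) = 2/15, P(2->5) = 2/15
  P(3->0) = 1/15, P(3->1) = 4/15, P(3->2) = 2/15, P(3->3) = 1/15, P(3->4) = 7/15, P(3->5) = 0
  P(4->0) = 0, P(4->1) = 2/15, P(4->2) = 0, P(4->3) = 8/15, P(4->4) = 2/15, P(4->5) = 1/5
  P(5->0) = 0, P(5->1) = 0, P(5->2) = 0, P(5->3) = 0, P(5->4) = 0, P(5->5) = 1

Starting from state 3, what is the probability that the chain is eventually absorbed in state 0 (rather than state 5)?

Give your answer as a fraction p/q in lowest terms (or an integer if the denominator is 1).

Answer: 910/2019

Derivation:
Let a_i = P(absorbed in 0 | start in state i).
Boundary conditions: a_0 = 1, a_5 = 0.
For each transient state i, a_i = sum_j P(i->j) * a_j:
  a_1 = 4/15*a_0 + 0*a_1 + 8/15*a_2 + 1/15*a_3 + 2/15*a_4 + 0*a_5
  a_2 = 0*a_0 + 1/5*a_1 + 7/15*a_2 + 1/15*a_3 + 2/15*a_4 + 2/15*a_5
  a_3 = 1/15*a_0 + 4/15*a_1 + 2/15*a_2 + 1/15*a_3 + 7/15*a_4 + 0*a_5
  a_4 = 0*a_0 + 2/15*a_1 + 0*a_2 + 8/15*a_3 + 2/15*a_4 + 1/5*a_5

Substituting a_0 = 1 and a_5 = 0, rearrange to (I - Q) a = r where r[i] = P(i -> 0):
  [1, -8/15, -1/15, -2/15] . (a_1, a_2, a_3, a_4) = 4/15
  [-1/5, 8/15, -1/15, -2/15] . (a_1, a_2, a_3, a_4) = 0
  [-4/15, -2/15, 14/15, -7/15] . (a_1, a_2, a_3, a_4) = 1/15
  [-2/15, 0, -8/15, 13/15] . (a_1, a_2, a_3, a_4) = 0

Solving yields:
  a_1 = 1066/2019
  a_2 = 463/1346
  a_3 = 910/2019
  a_4 = 724/2019

Starting state is 3, so the absorption probability is a_3 = 910/2019.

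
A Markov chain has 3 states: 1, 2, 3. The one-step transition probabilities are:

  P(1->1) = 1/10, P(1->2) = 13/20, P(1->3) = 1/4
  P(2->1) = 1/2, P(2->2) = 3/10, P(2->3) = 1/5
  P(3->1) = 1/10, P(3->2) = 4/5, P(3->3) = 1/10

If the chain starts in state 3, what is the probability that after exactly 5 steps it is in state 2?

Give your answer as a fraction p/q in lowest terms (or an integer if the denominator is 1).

Computing P^5 by repeated multiplication:
P^1 =
  1: [1/10, 13/20, 1/4]
  2: [1/2, 3/10, 1/5]
  3: [1/10, 4/5, 1/10]
P^2 =
  1: [9/25, 23/50, 9/50]
  2: [11/50, 23/40, 41/200]
  3: [21/50, 77/200, 39/200]
P^3 =
  1: [71/250, 129/250, 1/5]
  2: [33/100, 959/2000, 381/2000]
  3: [127/500, 1089/2000, 403/2000]
P^4 =
  1: [383/1250, 2497/5000, 971/5000]
  2: [1459/5000, 2043/4000, 3949/20000]
  3: [1589/5000, 9793/20000, 3851/20000]
P^5 =
  1: [3747/12500, 25217/50000, 1959/10000]
  2: [3043/10000, 100171/200000, 38969/200000]
  3: [14793/50000, 101501/200000, 39327/200000]

(P^5)[3 -> 2] = 101501/200000

Answer: 101501/200000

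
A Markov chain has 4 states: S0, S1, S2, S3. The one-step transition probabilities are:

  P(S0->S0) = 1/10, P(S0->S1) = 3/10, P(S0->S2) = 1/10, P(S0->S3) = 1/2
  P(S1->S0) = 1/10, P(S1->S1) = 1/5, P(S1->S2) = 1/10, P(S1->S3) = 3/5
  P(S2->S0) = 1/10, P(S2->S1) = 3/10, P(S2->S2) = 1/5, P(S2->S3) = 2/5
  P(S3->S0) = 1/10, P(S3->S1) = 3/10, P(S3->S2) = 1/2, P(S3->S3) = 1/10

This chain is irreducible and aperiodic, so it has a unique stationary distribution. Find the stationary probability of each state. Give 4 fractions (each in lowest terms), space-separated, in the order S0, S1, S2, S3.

Answer: 1/10 3/11 193/715 511/1430

Derivation:
The stationary distribution satisfies pi = pi * P, i.e.:
  pi_S0 = 1/10*pi_S0 + 1/10*pi_S1 + 1/10*pi_S2 + 1/10*pi_S3
  pi_S1 = 3/10*pi_S0 + 1/5*pi_S1 + 3/10*pi_S2 + 3/10*pi_S3
  pi_S2 = 1/10*pi_S0 + 1/10*pi_S1 + 1/5*pi_S2 + 1/2*pi_S3
  pi_S3 = 1/2*pi_S0 + 3/5*pi_S1 + 2/5*pi_S2 + 1/10*pi_S3
with normalization: pi_S0 + pi_S1 + pi_S2 + pi_S3 = 1.

Using the first 3 balance equations plus normalization, the linear system A*pi = b is:
  [-9/10, 1/10, 1/10, 1/10] . pi = 0
  [3/10, -4/5, 3/10, 3/10] . pi = 0
  [1/10, 1/10, -4/5, 1/2] . pi = 0
  [1, 1, 1, 1] . pi = 1

Solving yields:
  pi_S0 = 1/10
  pi_S1 = 3/11
  pi_S2 = 193/715
  pi_S3 = 511/1430

Verification (pi * P):
  1/10*1/10 + 3/11*1/10 + 193/715*1/10 + 511/1430*1/10 = 1/10 = pi_S0  (ok)
  1/10*3/10 + 3/11*1/5 + 193/715*3/10 + 511/1430*3/10 = 3/11 = pi_S1  (ok)
  1/10*1/10 + 3/11*1/10 + 193/715*1/5 + 511/1430*1/2 = 193/715 = pi_S2  (ok)
  1/10*1/2 + 3/11*3/5 + 193/715*2/5 + 511/1430*1/10 = 511/1430 = pi_S3  (ok)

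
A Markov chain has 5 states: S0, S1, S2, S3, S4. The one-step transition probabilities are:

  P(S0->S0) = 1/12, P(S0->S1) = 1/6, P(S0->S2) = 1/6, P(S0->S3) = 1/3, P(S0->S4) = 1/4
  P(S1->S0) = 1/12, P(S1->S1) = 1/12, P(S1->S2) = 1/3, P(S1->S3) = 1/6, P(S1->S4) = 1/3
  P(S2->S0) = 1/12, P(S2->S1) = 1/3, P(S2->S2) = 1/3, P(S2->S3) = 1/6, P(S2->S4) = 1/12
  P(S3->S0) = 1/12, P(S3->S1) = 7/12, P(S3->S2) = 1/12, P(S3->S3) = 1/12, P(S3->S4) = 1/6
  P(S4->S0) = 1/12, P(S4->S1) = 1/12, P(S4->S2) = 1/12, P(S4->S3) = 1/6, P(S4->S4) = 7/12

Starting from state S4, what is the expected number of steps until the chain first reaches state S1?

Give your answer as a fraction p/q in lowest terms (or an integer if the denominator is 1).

Answer: 54/11

Derivation:
Let h_i = expected steps to first reach S1 from state i.
Boundary: h_S1 = 0.
First-step equations for the other states:
  h_S0 = 1 + 1/12*h_S0 + 1/6*h_S1 + 1/6*h_S2 + 1/3*h_S3 + 1/4*h_S4
  h_S2 = 1 + 1/12*h_S0 + 1/3*h_S1 + 1/3*h_S2 + 1/6*h_S3 + 1/12*h_S4
  h_S3 = 1 + 1/12*h_S0 + 7/12*h_S1 + 1/12*h_S2 + 1/12*h_S3 + 1/6*h_S4
  h_S4 = 1 + 1/12*h_S0 + 1/12*h_S1 + 1/12*h_S2 + 1/6*h_S3 + 7/12*h_S4

Substituting h_S1 = 0 and rearranging gives the linear system (I - Q) h = 1:
  [11/12, -1/6, -1/3, -1/4] . (h_S0, h_S2, h_S3, h_S4) = 1
  [-1/12, 2/3, -1/6, -1/12] . (h_S0, h_S2, h_S3, h_S4) = 1
  [-1/12, -1/12, 11/12, -1/6] . (h_S0, h_S2, h_S3, h_S4) = 1
  [-1/12, -1/12, -1/6, 5/12] . (h_S0, h_S2, h_S3, h_S4) = 1

Solving yields:
  h_S0 = 570/143
  h_S2 = 36/11
  h_S3 = 378/143
  h_S4 = 54/11

Starting state is S4, so the expected hitting time is h_S4 = 54/11.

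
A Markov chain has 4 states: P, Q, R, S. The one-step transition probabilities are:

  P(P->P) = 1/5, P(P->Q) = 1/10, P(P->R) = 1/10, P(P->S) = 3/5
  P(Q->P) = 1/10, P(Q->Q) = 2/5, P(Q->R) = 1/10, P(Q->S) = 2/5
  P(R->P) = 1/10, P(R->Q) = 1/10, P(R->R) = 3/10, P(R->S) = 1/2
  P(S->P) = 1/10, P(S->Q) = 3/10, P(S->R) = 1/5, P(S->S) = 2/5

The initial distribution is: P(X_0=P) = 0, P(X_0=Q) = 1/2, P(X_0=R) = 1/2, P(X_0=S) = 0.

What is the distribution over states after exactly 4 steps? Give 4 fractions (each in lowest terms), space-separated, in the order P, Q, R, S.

Answer: 1111/10000 5367/20000 721/4000 4403/10000

Derivation:
Propagating the distribution step by step (d_{t+1} = d_t * P):
d_0 = (P=0, Q=1/2, R=1/2, S=0)
  d_1[P] = 0*1/5 + 1/2*1/10 + 1/2*1/10 + 0*1/10 = 1/10
  d_1[Q] = 0*1/10 + 1/2*2/5 + 1/2*1/10 + 0*3/10 = 1/4
  d_1[R] = 0*1/10 + 1/2*1/10 + 1/2*3/10 + 0*1/5 = 1/5
  d_1[S] = 0*3/5 + 1/2*2/5 + 1/2*1/2 + 0*2/5 = 9/20
d_1 = (P=1/10, Q=1/4, R=1/5, S=9/20)
  d_2[P] = 1/10*1/5 + 1/4*1/10 + 1/5*1/10 + 9/20*1/10 = 11/100
  d_2[Q] = 1/10*1/10 + 1/4*2/5 + 1/5*1/10 + 9/20*3/10 = 53/200
  d_2[R] = 1/10*1/10 + 1/4*1/10 + 1/5*3/10 + 9/20*1/5 = 37/200
  d_2[S] = 1/10*3/5 + 1/4*2/5 + 1/5*1/2 + 9/20*2/5 = 11/25
d_2 = (P=11/100, Q=53/200, R=37/200, S=11/25)
  d_3[P] = 11/100*1/5 + 53/200*1/10 + 37/200*1/10 + 11/25*1/10 = 111/1000
  d_3[Q] = 11/100*1/10 + 53/200*2/5 + 37/200*1/10 + 11/25*3/10 = 107/400
  d_3[R] = 11/100*1/10 + 53/200*1/10 + 37/200*3/10 + 11/25*1/5 = 181/1000
  d_3[S] = 11/100*3/5 + 53/200*2/5 + 37/200*1/2 + 11/25*2/5 = 881/2000
d_3 = (P=111/1000, Q=107/400, R=181/1000, S=881/2000)
  d_4[P] = 111/1000*1/5 + 107/400*1/10 + 181/1000*1/10 + 881/2000*1/10 = 1111/10000
  d_4[Q] = 111/1000*1/10 + 107/400*2/5 + 181/1000*1/10 + 881/2000*3/10 = 5367/20000
  d_4[R] = 111/1000*1/10 + 107/400*1/10 + 181/1000*3/10 + 881/2000*1/5 = 721/4000
  d_4[S] = 111/1000*3/5 + 107/400*2/5 + 181/1000*1/2 + 881/2000*2/5 = 4403/10000
d_4 = (P=1111/10000, Q=5367/20000, R=721/4000, S=4403/10000)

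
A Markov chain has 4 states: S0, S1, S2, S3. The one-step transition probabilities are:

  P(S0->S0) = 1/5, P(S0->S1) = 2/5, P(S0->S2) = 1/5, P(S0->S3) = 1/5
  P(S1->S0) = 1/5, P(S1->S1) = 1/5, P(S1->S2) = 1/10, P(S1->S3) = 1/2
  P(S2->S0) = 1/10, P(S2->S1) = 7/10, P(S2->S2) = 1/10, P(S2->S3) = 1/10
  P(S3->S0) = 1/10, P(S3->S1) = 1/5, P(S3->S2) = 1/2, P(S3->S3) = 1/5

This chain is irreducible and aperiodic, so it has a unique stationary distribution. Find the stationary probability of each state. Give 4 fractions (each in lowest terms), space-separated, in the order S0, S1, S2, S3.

Answer: 213/1427 490/1427 324/1427 400/1427

Derivation:
The stationary distribution satisfies pi = pi * P, i.e.:
  pi_S0 = 1/5*pi_S0 + 1/5*pi_S1 + 1/10*pi_S2 + 1/10*pi_S3
  pi_S1 = 2/5*pi_S0 + 1/5*pi_S1 + 7/10*pi_S2 + 1/5*pi_S3
  pi_S2 = 1/5*pi_S0 + 1/10*pi_S1 + 1/10*pi_S2 + 1/2*pi_S3
  pi_S3 = 1/5*pi_S0 + 1/2*pi_S1 + 1/10*pi_S2 + 1/5*pi_S3
with normalization: pi_S0 + pi_S1 + pi_S2 + pi_S3 = 1.

Using the first 3 balance equations plus normalization, the linear system A*pi = b is:
  [-4/5, 1/5, 1/10, 1/10] . pi = 0
  [2/5, -4/5, 7/10, 1/5] . pi = 0
  [1/5, 1/10, -9/10, 1/2] . pi = 0
  [1, 1, 1, 1] . pi = 1

Solving yields:
  pi_S0 = 213/1427
  pi_S1 = 490/1427
  pi_S2 = 324/1427
  pi_S3 = 400/1427

Verification (pi * P):
  213/1427*1/5 + 490/1427*1/5 + 324/1427*1/10 + 400/1427*1/10 = 213/1427 = pi_S0  (ok)
  213/1427*2/5 + 490/1427*1/5 + 324/1427*7/10 + 400/1427*1/5 = 490/1427 = pi_S1  (ok)
  213/1427*1/5 + 490/1427*1/10 + 324/1427*1/10 + 400/1427*1/2 = 324/1427 = pi_S2  (ok)
  213/1427*1/5 + 490/1427*1/2 + 324/1427*1/10 + 400/1427*1/5 = 400/1427 = pi_S3  (ok)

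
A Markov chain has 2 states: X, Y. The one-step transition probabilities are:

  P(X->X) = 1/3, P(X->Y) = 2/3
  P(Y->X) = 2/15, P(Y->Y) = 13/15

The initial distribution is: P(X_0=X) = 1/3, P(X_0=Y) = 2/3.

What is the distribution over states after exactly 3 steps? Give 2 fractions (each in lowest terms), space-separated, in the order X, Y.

Propagating the distribution step by step (d_{t+1} = d_t * P):
d_0 = (X=1/3, Y=2/3)
  d_1[X] = 1/3*1/3 + 2/3*2/15 = 1/5
  d_1[Y] = 1/3*2/3 + 2/3*13/15 = 4/5
d_1 = (X=1/5, Y=4/5)
  d_2[X] = 1/5*1/3 + 4/5*2/15 = 13/75
  d_2[Y] = 1/5*2/3 + 4/5*13/15 = 62/75
d_2 = (X=13/75, Y=62/75)
  d_3[X] = 13/75*1/3 + 62/75*2/15 = 21/125
  d_3[Y] = 13/75*2/3 + 62/75*13/15 = 104/125
d_3 = (X=21/125, Y=104/125)

Answer: 21/125 104/125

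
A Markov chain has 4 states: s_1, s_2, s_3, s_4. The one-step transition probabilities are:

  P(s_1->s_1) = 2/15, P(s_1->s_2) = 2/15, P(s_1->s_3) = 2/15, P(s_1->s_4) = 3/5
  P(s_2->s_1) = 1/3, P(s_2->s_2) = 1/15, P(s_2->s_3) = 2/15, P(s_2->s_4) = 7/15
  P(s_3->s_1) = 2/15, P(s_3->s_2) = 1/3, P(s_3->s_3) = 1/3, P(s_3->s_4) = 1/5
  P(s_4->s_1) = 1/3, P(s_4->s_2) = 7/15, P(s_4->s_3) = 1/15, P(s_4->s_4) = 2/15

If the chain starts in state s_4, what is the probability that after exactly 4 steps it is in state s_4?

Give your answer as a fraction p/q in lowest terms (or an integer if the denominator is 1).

Computing P^4 by repeated multiplication:
P^1 =
  s_1: [2/15, 2/15, 2/15, 3/5]
  s_2: [1/3, 1/15, 2/15, 7/15]
  s_3: [2/15, 1/3, 1/3, 1/5]
  s_4: [1/3, 7/15, 1/15, 2/15]
P^2 =
  s_1: [7/25, 79/225, 3/25, 56/225]
  s_2: [6/25, 14/45, 29/225, 8/25]
  s_3: [6/25, 11/45, 14/75, 74/225]
  s_4: [19/75, 4/25, 31/225, 101/225]
P^3 =
  s_1: [19/75, 244/1125, 19/135, 1313/3375]
  s_2: [292/1125, 827/3375, 31/225, 1207/3375]
  s_3: [31/125, 33/125, 502/3375, 229/675]
  s_4: [287/1125, 1012/3375, 442/3375, 212/675]
P^4 =
  s_1: [859/3375, 14008/50625, 6862/50625, 3374/10125]
  s_2: [476/1875, 4451/16875, 6938/50625, 17482/50625]
  s_3: [4286/16875, 2618/10125, 7111/50625, 17566/50625]
  s_4: [4322/16875, 12364/50625, 7016/50625, 677/1875]

(P^4)[s_4 -> s_4] = 677/1875

Answer: 677/1875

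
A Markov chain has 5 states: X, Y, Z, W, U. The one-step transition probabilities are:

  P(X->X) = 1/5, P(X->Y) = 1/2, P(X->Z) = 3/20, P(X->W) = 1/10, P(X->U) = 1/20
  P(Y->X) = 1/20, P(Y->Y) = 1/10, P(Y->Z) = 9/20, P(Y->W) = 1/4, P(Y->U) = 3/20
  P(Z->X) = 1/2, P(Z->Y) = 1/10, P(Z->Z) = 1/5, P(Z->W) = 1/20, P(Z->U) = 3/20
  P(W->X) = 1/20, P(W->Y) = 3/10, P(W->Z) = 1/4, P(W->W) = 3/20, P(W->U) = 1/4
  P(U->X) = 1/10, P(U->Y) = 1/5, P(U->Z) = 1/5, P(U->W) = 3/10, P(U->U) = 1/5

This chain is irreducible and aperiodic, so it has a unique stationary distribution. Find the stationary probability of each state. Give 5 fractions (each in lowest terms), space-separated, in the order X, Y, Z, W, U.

The stationary distribution satisfies pi = pi * P, i.e.:
  pi_X = 1/5*pi_X + 1/20*pi_Y + 1/2*pi_Z + 1/20*pi_W + 1/10*pi_U
  pi_Y = 1/2*pi_X + 1/10*pi_Y + 1/10*pi_Z + 3/10*pi_W + 1/5*pi_U
  pi_Z = 3/20*pi_X + 9/20*pi_Y + 1/5*pi_Z + 1/4*pi_W + 1/5*pi_U
  pi_W = 1/10*pi_X + 1/4*pi_Y + 1/20*pi_Z + 3/20*pi_W + 3/10*pi_U
  pi_U = 1/20*pi_X + 3/20*pi_Y + 3/20*pi_Z + 1/4*pi_W + 1/5*pi_U
with normalization: pi_X + pi_Y + pi_Z + pi_W + pi_U = 1.

Using the first 4 balance equations plus normalization, the linear system A*pi = b is:
  [-4/5, 1/20, 1/2, 1/20, 1/10] . pi = 0
  [1/2, -9/10, 1/10, 3/10, 1/5] . pi = 0
  [3/20, 9/20, -4/5, 1/4, 1/5] . pi = 0
  [1/10, 1/4, 1/20, -17/20, 3/10] . pi = 0
  [1, 1, 1, 1, 1] . pi = 1

Solving yields:
  pi_X = 9646/47553
  pi_Y = 10867/47553
  pi_Z = 4042/15851
  pi_W = 7619/47553
  pi_U = 7295/47553

Verification (pi * P):
  9646/47553*1/5 + 10867/47553*1/20 + 4042/15851*1/2 + 7619/47553*1/20 + 7295/47553*1/10 = 9646/47553 = pi_X  (ok)
  9646/47553*1/2 + 10867/47553*1/10 + 4042/15851*1/10 + 7619/47553*3/10 + 7295/47553*1/5 = 10867/47553 = pi_Y  (ok)
  9646/47553*3/20 + 10867/47553*9/20 + 4042/15851*1/5 + 7619/47553*1/4 + 7295/47553*1/5 = 4042/15851 = pi_Z  (ok)
  9646/47553*1/10 + 10867/47553*1/4 + 4042/15851*1/20 + 7619/47553*3/20 + 7295/47553*3/10 = 7619/47553 = pi_W  (ok)
  9646/47553*1/20 + 10867/47553*3/20 + 4042/15851*3/20 + 7619/47553*1/4 + 7295/47553*1/5 = 7295/47553 = pi_U  (ok)

Answer: 9646/47553 10867/47553 4042/15851 7619/47553 7295/47553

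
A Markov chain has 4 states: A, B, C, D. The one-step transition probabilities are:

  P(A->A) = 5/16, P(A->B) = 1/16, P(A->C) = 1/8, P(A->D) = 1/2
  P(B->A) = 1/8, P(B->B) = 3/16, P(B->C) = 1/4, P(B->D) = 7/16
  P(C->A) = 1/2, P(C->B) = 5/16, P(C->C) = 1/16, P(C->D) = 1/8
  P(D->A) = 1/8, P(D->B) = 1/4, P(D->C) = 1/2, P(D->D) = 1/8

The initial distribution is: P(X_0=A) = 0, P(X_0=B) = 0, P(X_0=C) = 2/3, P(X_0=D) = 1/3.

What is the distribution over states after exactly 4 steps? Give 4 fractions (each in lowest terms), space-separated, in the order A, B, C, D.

Answer: 8927/32768 6799/32768 23495/98304 27631/98304

Derivation:
Propagating the distribution step by step (d_{t+1} = d_t * P):
d_0 = (A=0, B=0, C=2/3, D=1/3)
  d_1[A] = 0*5/16 + 0*1/8 + 2/3*1/2 + 1/3*1/8 = 3/8
  d_1[B] = 0*1/16 + 0*3/16 + 2/3*5/16 + 1/3*1/4 = 7/24
  d_1[C] = 0*1/8 + 0*1/4 + 2/3*1/16 + 1/3*1/2 = 5/24
  d_1[D] = 0*1/2 + 0*7/16 + 2/3*1/8 + 1/3*1/8 = 1/8
d_1 = (A=3/8, B=7/24, C=5/24, D=1/8)
  d_2[A] = 3/8*5/16 + 7/24*1/8 + 5/24*1/2 + 1/8*1/8 = 35/128
  d_2[B] = 3/8*1/16 + 7/24*3/16 + 5/24*5/16 + 1/8*1/4 = 67/384
  d_2[C] = 3/8*1/8 + 7/24*1/4 + 5/24*1/16 + 1/8*1/2 = 25/128
  d_2[D] = 3/8*1/2 + 7/24*7/16 + 5/24*1/8 + 1/8*1/8 = 137/384
d_2 = (A=35/128, B=67/384, C=25/128, D=137/384)
  d_3[A] = 35/128*5/16 + 67/384*1/8 + 25/128*1/2 + 137/384*1/8 = 511/2048
  d_3[B] = 35/128*1/16 + 67/384*3/16 + 25/128*5/16 + 137/384*1/4 = 1229/6144
  d_3[C] = 35/128*1/8 + 67/384*1/4 + 25/128*1/16 + 137/384*1/2 = 1649/6144
  d_3[D] = 35/128*1/2 + 67/384*7/16 + 25/128*1/8 + 137/384*1/8 = 1733/6144
d_3 = (A=511/2048, B=1229/6144, C=1649/6144, D=1733/6144)
  d_4[A] = 511/2048*5/16 + 1229/6144*1/8 + 1649/6144*1/2 + 1733/6144*1/8 = 8927/32768
  d_4[B] = 511/2048*1/16 + 1229/6144*3/16 + 1649/6144*5/16 + 1733/6144*1/4 = 6799/32768
  d_4[C] = 511/2048*1/8 + 1229/6144*1/4 + 1649/6144*1/16 + 1733/6144*1/2 = 23495/98304
  d_4[D] = 511/2048*1/2 + 1229/6144*7/16 + 1649/6144*1/8 + 1733/6144*1/8 = 27631/98304
d_4 = (A=8927/32768, B=6799/32768, C=23495/98304, D=27631/98304)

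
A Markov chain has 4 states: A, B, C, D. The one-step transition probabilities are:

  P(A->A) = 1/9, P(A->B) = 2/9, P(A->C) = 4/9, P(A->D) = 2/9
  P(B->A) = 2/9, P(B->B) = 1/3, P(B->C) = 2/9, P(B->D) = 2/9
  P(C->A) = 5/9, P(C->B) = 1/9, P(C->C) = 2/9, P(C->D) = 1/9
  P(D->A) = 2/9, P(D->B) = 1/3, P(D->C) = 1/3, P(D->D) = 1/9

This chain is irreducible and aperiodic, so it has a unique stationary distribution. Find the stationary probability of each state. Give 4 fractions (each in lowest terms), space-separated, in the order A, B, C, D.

Answer: 124/425 99/425 26/85 72/425

Derivation:
The stationary distribution satisfies pi = pi * P, i.e.:
  pi_A = 1/9*pi_A + 2/9*pi_B + 5/9*pi_C + 2/9*pi_D
  pi_B = 2/9*pi_A + 1/3*pi_B + 1/9*pi_C + 1/3*pi_D
  pi_C = 4/9*pi_A + 2/9*pi_B + 2/9*pi_C + 1/3*pi_D
  pi_D = 2/9*pi_A + 2/9*pi_B + 1/9*pi_C + 1/9*pi_D
with normalization: pi_A + pi_B + pi_C + pi_D = 1.

Using the first 3 balance equations plus normalization, the linear system A*pi = b is:
  [-8/9, 2/9, 5/9, 2/9] . pi = 0
  [2/9, -2/3, 1/9, 1/3] . pi = 0
  [4/9, 2/9, -7/9, 1/3] . pi = 0
  [1, 1, 1, 1] . pi = 1

Solving yields:
  pi_A = 124/425
  pi_B = 99/425
  pi_C = 26/85
  pi_D = 72/425

Verification (pi * P):
  124/425*1/9 + 99/425*2/9 + 26/85*5/9 + 72/425*2/9 = 124/425 = pi_A  (ok)
  124/425*2/9 + 99/425*1/3 + 26/85*1/9 + 72/425*1/3 = 99/425 = pi_B  (ok)
  124/425*4/9 + 99/425*2/9 + 26/85*2/9 + 72/425*1/3 = 26/85 = pi_C  (ok)
  124/425*2/9 + 99/425*2/9 + 26/85*1/9 + 72/425*1/9 = 72/425 = pi_D  (ok)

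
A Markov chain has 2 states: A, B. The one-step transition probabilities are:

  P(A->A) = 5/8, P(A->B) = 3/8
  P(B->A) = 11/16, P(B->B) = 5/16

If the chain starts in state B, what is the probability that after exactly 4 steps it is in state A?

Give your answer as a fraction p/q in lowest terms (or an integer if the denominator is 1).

Answer: 42405/65536

Derivation:
Computing P^4 by repeated multiplication:
P^1 =
  A: [5/8, 3/8]
  B: [11/16, 5/16]
P^2 =
  A: [83/128, 45/128]
  B: [165/256, 91/256]
P^3 =
  A: [1325/2048, 723/2048]
  B: [2651/4096, 1445/4096]
P^4 =
  A: [21203/32768, 11565/32768]
  B: [42405/65536, 23131/65536]

(P^4)[B -> A] = 42405/65536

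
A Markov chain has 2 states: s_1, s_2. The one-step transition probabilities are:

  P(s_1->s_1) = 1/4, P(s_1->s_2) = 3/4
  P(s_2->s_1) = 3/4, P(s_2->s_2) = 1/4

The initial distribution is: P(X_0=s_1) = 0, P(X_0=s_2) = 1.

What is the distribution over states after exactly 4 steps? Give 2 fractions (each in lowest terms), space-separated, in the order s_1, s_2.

Propagating the distribution step by step (d_{t+1} = d_t * P):
d_0 = (s_1=0, s_2=1)
  d_1[s_1] = 0*1/4 + 1*3/4 = 3/4
  d_1[s_2] = 0*3/4 + 1*1/4 = 1/4
d_1 = (s_1=3/4, s_2=1/4)
  d_2[s_1] = 3/4*1/4 + 1/4*3/4 = 3/8
  d_2[s_2] = 3/4*3/4 + 1/4*1/4 = 5/8
d_2 = (s_1=3/8, s_2=5/8)
  d_3[s_1] = 3/8*1/4 + 5/8*3/4 = 9/16
  d_3[s_2] = 3/8*3/4 + 5/8*1/4 = 7/16
d_3 = (s_1=9/16, s_2=7/16)
  d_4[s_1] = 9/16*1/4 + 7/16*3/4 = 15/32
  d_4[s_2] = 9/16*3/4 + 7/16*1/4 = 17/32
d_4 = (s_1=15/32, s_2=17/32)

Answer: 15/32 17/32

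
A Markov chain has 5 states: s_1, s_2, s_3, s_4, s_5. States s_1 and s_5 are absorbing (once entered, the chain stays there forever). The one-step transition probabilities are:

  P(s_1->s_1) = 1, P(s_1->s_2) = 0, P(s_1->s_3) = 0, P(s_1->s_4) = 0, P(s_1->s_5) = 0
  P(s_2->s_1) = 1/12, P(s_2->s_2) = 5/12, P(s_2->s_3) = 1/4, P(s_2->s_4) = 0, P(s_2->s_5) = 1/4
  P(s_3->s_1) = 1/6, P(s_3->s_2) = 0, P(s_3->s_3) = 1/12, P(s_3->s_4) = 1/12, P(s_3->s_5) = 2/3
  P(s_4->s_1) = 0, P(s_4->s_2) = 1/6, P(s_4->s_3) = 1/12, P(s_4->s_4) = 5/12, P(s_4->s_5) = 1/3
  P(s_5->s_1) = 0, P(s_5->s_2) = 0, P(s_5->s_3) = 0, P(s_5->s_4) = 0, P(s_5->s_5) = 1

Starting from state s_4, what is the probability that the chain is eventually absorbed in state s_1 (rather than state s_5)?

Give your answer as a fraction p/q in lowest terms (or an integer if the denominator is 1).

Let a_i = P(absorbed in s_1 | start in state i).
Boundary conditions: a_s_1 = 1, a_s_5 = 0.
For each transient state i, a_i = sum_j P(i->j) * a_j:
  a_s_2 = 1/12*a_s_1 + 5/12*a_s_2 + 1/4*a_s_3 + 0*a_s_4 + 1/4*a_s_5
  a_s_3 = 1/6*a_s_1 + 0*a_s_2 + 1/12*a_s_3 + 1/12*a_s_4 + 2/3*a_s_5
  a_s_4 = 0*a_s_1 + 1/6*a_s_2 + 1/12*a_s_3 + 5/12*a_s_4 + 1/3*a_s_5

Substituting a_s_1 = 1 and a_s_5 = 0, rearrange to (I - Q) a = r where r[i] = P(i -> s_1):
  [7/12, -1/4, 0] . (a_s_2, a_s_3, a_s_4) = 1/12
  [0, 11/12, -1/12] . (a_s_2, a_s_3, a_s_4) = 1/6
  [-1/6, -1/12, 7/12] . (a_s_2, a_s_3, a_s_4) = 0

Solving yields:
  a_s_2 = 59/263
  a_s_3 = 50/263
  a_s_4 = 24/263

Starting state is s_4, so the absorption probability is a_s_4 = 24/263.

Answer: 24/263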